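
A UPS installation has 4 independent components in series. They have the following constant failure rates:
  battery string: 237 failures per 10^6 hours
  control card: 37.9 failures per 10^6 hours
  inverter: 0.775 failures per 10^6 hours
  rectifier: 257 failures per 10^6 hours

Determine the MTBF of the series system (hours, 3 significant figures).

1880

Series of exponential components: λ_sys = Σ λ_i
λ_sys = 0.000237 + 0.0000379 + 0.000000775 + 0.000257 = 5.3268e-04 /h
MTBF = 1 / λ_sys = 1880 h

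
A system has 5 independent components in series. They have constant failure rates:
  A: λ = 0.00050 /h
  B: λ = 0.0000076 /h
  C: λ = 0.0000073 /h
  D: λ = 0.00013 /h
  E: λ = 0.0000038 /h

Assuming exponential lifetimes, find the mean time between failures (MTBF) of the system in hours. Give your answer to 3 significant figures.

1540

Series of exponential components: λ_sys = Σ λ_i
λ_sys = 0.00050 + 0.0000076 + 0.0000073 + 0.00013 + 0.0000038 = 6.4870e-04 /h
MTBF = 1 / λ_sys = 1540 h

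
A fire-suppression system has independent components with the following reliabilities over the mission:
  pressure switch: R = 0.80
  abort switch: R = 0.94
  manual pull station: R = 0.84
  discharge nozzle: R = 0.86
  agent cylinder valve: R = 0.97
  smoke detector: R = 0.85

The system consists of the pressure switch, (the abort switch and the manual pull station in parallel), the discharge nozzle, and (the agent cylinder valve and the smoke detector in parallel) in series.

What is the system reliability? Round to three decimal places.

0.678

Parallel (abort switch and manual pull station): 1 − (1 − 0.94000)(1 − 0.84000) = 0.99040
Parallel (agent cylinder valve and smoke detector): 1 − (1 − 0.97000)(1 − 0.85000) = 0.99550
Series (pressure switch, [0.99040], discharge nozzle, and [0.99550]): 0.80000 × 0.99040 × 0.86000 × 0.99550 = 0.678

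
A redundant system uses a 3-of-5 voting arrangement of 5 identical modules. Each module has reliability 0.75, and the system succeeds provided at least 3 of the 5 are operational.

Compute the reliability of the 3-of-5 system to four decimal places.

0.8965

R = Σ_{i=3}^{5} C(5,i) p^i (1−p)^{5−i} with p = 0.75
C(5,3)·0.75^3·0.25^2 = 0.263672
C(5,4)·0.75^4·0.25^1 = 0.395508
C(5,5)·0.75^5·0.25^0 = 0.237305
Sum = 0.8965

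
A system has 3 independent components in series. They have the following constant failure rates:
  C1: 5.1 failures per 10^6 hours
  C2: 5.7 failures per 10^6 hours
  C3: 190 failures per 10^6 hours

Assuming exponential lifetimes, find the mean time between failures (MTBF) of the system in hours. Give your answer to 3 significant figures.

Series of exponential components: λ_sys = Σ λ_i
λ_sys = 0.0000051 + 0.0000057 + 0.00019 = 2.0080e-04 /h
MTBF = 1 / λ_sys = 4980 h

4980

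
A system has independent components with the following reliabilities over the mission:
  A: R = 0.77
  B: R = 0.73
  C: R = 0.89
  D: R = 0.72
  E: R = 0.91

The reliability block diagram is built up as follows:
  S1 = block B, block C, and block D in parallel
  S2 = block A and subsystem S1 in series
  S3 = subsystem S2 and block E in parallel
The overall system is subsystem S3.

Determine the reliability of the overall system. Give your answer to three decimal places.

Parallel (B, C, and D): 1 − (1 − 0.73000)(1 − 0.89000)(1 − 0.72000) = 0.99168
Series (A and [0.99168]): 0.77000 × 0.99168 = 0.76359
Parallel ([0.76359] and E): 1 − (1 − 0.76359)(1 − 0.91000) = 0.979

0.979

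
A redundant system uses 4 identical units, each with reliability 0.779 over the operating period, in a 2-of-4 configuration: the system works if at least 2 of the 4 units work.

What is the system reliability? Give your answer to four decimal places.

R = Σ_{i=2}^{4} C(4,i) p^i (1−p)^{4−i} with p = 0.779
C(4,2)·0.779^2·0.221^2 = 0.177832
C(4,3)·0.779^3·0.221^1 = 0.417893
C(4,4)·0.779^4·0.221^0 = 0.368256
Sum = 0.9640

0.9640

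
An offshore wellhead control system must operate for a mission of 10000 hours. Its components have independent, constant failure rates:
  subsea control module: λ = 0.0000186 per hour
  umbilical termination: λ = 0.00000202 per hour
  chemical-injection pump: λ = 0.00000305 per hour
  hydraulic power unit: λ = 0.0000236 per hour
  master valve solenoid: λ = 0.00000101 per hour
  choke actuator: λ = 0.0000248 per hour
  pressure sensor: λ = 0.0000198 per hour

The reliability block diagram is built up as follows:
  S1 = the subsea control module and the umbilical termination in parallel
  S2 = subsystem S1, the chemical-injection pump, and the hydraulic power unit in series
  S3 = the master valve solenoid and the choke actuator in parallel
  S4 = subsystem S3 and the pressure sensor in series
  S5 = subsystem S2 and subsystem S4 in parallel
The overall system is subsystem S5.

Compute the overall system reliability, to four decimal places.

0.9571

R(subsea control module) = exp(−0.0000186 × 10000) = 0.830274
R(umbilical termination) = exp(−0.00000202 × 10000) = 0.980003
R(chemical-injection pump) = exp(−0.00000305 × 10000) = 0.969960
R(hydraulic power unit) = exp(−0.0000236 × 10000) = 0.789781
R(master valve solenoid) = exp(−0.00000101 × 10000) = 0.989951
R(choke actuator) = exp(−0.0000248 × 10000) = 0.780360
R(pressure sensor) = exp(−0.0000198 × 10000) = 0.820370
Parallel (subsea control module and umbilical termination): 1 − (1 − 0.830274)(1 − 0.980003) = 0.996606
Series ([0.996606], chemical-injection pump, and hydraulic power unit): 0.996606 × 0.969960 × 0.789781 = 0.763456
Parallel (master valve solenoid and choke actuator): 1 − (1 − 0.989951)(1 − 0.780360) = 0.997793
Series ([0.997793] and pressure sensor): 0.997793 × 0.820370 = 0.818559
Parallel ([0.763456] and [0.818559]): 1 − (1 − 0.763456)(1 − 0.818559) = 0.9571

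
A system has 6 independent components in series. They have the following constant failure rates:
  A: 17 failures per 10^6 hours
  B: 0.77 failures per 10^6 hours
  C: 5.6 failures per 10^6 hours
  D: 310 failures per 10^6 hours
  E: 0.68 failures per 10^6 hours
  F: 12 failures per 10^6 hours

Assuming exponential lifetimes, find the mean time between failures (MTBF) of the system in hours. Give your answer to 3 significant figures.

Series of exponential components: λ_sys = Σ λ_i
λ_sys = 0.000017 + 0.00000077 + 0.0000056 + 0.00031 + 0.00000068 + 0.000012 = 3.4605e-04 /h
MTBF = 1 / λ_sys = 2890 h

2890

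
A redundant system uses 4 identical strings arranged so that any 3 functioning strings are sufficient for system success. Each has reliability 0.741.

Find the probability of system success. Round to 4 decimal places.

R = Σ_{i=3}^{4} C(4,i) p^i (1−p)^{4−i} with p = 0.741
C(4,3)·0.741^3·0.259^1 = 0.421516
C(4,4)·0.741^4·0.259^0 = 0.301490
Sum = 0.7230

0.7230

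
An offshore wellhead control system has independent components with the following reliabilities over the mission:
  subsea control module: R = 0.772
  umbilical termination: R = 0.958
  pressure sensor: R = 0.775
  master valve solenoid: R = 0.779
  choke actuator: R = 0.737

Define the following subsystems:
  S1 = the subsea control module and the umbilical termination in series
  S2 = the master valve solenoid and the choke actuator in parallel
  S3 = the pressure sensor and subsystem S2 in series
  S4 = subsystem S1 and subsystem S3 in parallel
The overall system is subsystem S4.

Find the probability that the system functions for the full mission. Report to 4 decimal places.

0.9297

Series (subsea control module and umbilical termination): 0.772000 × 0.958000 = 0.739576
Parallel (master valve solenoid and choke actuator): 1 − (1 − 0.779000)(1 − 0.737000) = 0.941877
Series (pressure sensor and [0.941877]): 0.775000 × 0.941877 = 0.729955
Parallel ([0.739576] and [0.729955]): 1 − (1 − 0.739576)(1 − 0.729955) = 0.9297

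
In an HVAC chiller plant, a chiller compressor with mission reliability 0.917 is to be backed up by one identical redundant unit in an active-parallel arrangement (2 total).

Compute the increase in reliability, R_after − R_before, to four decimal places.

0.0761

R_before = 0.917
R_after = 1 − (1 − 0.917)^2 = 0.9931
ΔR = 0.9931 − 0.917 = 0.0761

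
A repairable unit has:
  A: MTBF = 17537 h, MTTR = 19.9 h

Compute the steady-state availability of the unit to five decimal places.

0.99887

A(A) = MTBF/(MTBF+MTTR) = 17537/(17537+19.9) = 0.99887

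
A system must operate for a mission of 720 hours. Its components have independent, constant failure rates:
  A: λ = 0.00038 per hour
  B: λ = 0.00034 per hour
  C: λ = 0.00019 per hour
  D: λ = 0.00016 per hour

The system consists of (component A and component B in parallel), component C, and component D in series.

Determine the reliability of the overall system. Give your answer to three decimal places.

R(A) = exp(−0.00038 × 720) = 0.76064
R(B) = exp(−0.00034 × 720) = 0.78286
R(C) = exp(−0.00019 × 720) = 0.87214
R(D) = exp(−0.00016 × 720) = 0.89119
Parallel (A and B): 1 − (1 − 0.76064)(1 − 0.78286) = 0.94803
Series ([0.94803], C, and D): 0.94803 × 0.87214 × 0.89119 = 0.737

0.737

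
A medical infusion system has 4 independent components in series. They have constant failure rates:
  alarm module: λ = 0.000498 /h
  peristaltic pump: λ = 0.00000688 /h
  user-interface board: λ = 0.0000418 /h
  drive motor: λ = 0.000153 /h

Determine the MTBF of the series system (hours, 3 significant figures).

Series of exponential components: λ_sys = Σ λ_i
λ_sys = 0.000498 + 0.00000688 + 0.0000418 + 0.000153 = 6.9968e-04 /h
MTBF = 1 / λ_sys = 1430 h

1430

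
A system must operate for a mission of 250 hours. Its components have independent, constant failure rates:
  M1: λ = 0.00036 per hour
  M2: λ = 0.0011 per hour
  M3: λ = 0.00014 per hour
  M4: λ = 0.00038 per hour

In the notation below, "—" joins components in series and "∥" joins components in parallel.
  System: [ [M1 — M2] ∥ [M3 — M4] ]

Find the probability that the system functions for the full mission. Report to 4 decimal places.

0.9627

R(M1) = exp(−0.00036 × 250) = 0.913931
R(M2) = exp(−0.0011 × 250) = 0.759572
R(M3) = exp(−0.00014 × 250) = 0.965605
R(M4) = exp(−0.00038 × 250) = 0.909373
Series (M1 and M2): 0.913931 × 0.759572 = 0.694196
Series (M3 and M4): 0.965605 × 0.909373 = 0.878095
Parallel ([0.694196] and [0.878095]): 1 − (1 − 0.694196)(1 − 0.878095) = 0.9627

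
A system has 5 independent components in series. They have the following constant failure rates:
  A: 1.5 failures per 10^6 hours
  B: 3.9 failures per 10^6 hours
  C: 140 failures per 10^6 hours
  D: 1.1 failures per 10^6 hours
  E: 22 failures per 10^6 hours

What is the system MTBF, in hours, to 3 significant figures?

Series of exponential components: λ_sys = Σ λ_i
λ_sys = 0.0000015 + 0.0000039 + 0.00014 + 0.0000011 + 0.000022 = 1.6850e-04 /h
MTBF = 1 / λ_sys = 5930 h

5930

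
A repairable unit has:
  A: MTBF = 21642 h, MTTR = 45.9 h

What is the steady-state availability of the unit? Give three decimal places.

A(A) = MTBF/(MTBF+MTTR) = 21642/(21642+45.9) = 0.998

0.998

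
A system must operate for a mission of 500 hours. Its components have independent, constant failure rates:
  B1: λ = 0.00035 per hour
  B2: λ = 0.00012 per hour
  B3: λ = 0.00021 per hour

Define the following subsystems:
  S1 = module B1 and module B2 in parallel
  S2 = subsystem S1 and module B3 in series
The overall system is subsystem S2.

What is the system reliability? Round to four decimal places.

R(B1) = exp(−0.00035 × 500) = 0.839457
R(B2) = exp(−0.00012 × 500) = 0.941765
R(B3) = exp(−0.00021 × 500) = 0.900325
Parallel (B1 and B2): 1 − (1 − 0.839457)(1 − 0.941765) = 0.990651
Series ([0.990651] and B3): 0.990651 × 0.900325 = 0.8919

0.8919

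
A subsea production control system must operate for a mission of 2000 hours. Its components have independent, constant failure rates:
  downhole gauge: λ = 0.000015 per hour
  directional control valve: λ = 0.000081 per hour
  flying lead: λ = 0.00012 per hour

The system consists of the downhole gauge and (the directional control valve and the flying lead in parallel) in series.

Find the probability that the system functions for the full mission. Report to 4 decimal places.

0.9395

R(downhole gauge) = exp(−0.000015 × 2000) = 0.970446
R(directional control valve) = exp(−0.000081 × 2000) = 0.850441
R(flying lead) = exp(−0.00012 × 2000) = 0.786628
Parallel (directional control valve and flying lead): 1 − (1 − 0.850441)(1 − 0.786628) = 0.968088
Series (downhole gauge and [0.968088]): 0.970446 × 0.968088 = 0.9395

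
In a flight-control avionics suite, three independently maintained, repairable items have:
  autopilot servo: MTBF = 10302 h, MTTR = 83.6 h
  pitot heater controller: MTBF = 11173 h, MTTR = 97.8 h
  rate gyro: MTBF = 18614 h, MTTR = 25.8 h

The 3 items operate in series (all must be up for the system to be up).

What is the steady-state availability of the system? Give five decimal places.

A(autopilot servo) = MTBF/(MTBF+MTTR) = 10302/(10302+83.6) = 0.991950
A(pitot heater controller) = MTBF/(MTBF+MTTR) = 11173/(11173+97.8) = 0.991323
A(rate gyro) = MTBF/(MTBF+MTTR) = 18614/(18614+25.8) = 0.998616
Series availability: 0.991950 × 0.991323 × 0.998616 = 0.98198

0.98198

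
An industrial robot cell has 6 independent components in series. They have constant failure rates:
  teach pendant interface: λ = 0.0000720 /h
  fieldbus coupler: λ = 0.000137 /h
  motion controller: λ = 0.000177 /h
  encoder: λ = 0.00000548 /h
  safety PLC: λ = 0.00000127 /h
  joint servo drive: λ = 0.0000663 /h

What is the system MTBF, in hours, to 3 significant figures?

2180

Series of exponential components: λ_sys = Σ λ_i
λ_sys = 0.0000720 + 0.000137 + 0.000177 + 0.00000548 + 0.00000127 + 0.0000663 = 4.5905e-04 /h
MTBF = 1 / λ_sys = 2180 h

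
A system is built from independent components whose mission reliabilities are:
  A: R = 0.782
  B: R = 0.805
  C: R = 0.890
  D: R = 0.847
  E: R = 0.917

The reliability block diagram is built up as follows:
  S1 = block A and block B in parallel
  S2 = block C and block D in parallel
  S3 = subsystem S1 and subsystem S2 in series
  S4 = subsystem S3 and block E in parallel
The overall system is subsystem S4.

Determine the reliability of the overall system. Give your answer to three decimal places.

0.995

Parallel (A and B): 1 − (1 − 0.78200)(1 − 0.80500) = 0.95749
Parallel (C and D): 1 − (1 − 0.89000)(1 − 0.84700) = 0.98317
Series ([0.95749] and [0.98317]): 0.95749 × 0.98317 = 0.94138
Parallel ([0.94138] and E): 1 − (1 − 0.94138)(1 − 0.91700) = 0.995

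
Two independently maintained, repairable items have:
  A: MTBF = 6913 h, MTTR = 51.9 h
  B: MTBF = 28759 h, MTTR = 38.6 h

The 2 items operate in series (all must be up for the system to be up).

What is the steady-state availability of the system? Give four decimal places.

A(A) = MTBF/(MTBF+MTTR) = 6913/(6913+51.9) = 0.992548
A(B) = MTBF/(MTBF+MTTR) = 28759/(28759+38.6) = 0.998660
Series availability: 0.992548 × 0.998660 = 0.9912

0.9912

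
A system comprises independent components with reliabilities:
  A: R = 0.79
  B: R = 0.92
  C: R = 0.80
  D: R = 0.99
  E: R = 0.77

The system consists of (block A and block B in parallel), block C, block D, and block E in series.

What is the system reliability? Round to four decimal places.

0.5996

Parallel (A and B): 1 − (1 − 0.790000)(1 − 0.920000) = 0.983200
Series ([0.983200], C, D, and E): 0.983200 × 0.800000 × 0.990000 × 0.770000 = 0.5996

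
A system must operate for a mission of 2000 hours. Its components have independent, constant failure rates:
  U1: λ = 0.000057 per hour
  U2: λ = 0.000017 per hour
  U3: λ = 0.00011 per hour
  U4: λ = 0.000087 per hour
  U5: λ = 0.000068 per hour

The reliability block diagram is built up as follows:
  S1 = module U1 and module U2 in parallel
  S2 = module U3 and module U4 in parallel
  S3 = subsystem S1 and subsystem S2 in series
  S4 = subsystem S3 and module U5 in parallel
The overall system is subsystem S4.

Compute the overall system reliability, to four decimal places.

R(U1) = exp(−0.000057 × 2000) = 0.892258
R(U2) = exp(−0.000017 × 2000) = 0.966572
R(U3) = exp(−0.00011 × 2000) = 0.802519
R(U4) = exp(−0.000087 × 2000) = 0.840297
R(U5) = exp(−0.000068 × 2000) = 0.872843
Parallel (U1 and U2): 1 − (1 − 0.892258)(1 − 0.966572) = 0.996398
Parallel (U3 and U4): 1 − (1 − 0.802519)(1 − 0.840297) = 0.968462
Series ([0.996398] and [0.968462]): 0.996398 × 0.968462 = 0.964974
Parallel ([0.964974] and U5): 1 − (1 − 0.964974)(1 − 0.872843) = 0.9955

0.9955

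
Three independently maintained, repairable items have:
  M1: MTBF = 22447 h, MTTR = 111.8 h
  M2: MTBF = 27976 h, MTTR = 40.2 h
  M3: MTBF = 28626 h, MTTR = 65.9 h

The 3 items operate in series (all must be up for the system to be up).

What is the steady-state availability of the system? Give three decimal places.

A(M1) = MTBF/(MTBF+MTTR) = 22447/(22447+111.8) = 0.995044
A(M2) = MTBF/(MTBF+MTTR) = 27976/(27976+40.2) = 0.998565
A(M3) = MTBF/(MTBF+MTTR) = 28626/(28626+65.9) = 0.997703
Series availability: 0.995044 × 0.998565 × 0.997703 = 0.991

0.991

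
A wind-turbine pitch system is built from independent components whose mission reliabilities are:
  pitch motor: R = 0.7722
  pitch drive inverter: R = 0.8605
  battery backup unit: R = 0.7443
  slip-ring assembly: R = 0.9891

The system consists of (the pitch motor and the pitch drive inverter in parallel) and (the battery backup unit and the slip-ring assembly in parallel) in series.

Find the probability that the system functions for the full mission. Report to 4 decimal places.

0.9655

Parallel (pitch motor and pitch drive inverter): 1 − (1 − 0.772200)(1 − 0.860500) = 0.968222
Parallel (battery backup unit and slip-ring assembly): 1 − (1 − 0.744300)(1 − 0.989100) = 0.997213
Series ([0.968222] and [0.997213]): 0.968222 × 0.997213 = 0.9655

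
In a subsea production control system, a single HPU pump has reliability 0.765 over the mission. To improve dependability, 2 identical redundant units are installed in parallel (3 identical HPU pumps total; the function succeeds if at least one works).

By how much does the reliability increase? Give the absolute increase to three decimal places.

0.222

R_before = 0.765
R_after = 1 − (1 − 0.765)^3 = 0.987
ΔR = 0.987 − 0.765 = 0.222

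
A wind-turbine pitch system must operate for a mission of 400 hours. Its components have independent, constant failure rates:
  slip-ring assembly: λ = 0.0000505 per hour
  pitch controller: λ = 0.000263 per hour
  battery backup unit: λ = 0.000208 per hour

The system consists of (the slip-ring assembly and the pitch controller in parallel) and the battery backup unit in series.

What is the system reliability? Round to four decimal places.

R(slip-ring assembly) = exp(−0.0000505 × 400) = 0.980003
R(pitch controller) = exp(−0.000263 × 400) = 0.900144
R(battery backup unit) = exp(−0.000208 × 400) = 0.920167
Parallel (slip-ring assembly and pitch controller): 1 − (1 − 0.980003)(1 − 0.900144) = 0.998003
Series ([0.998003] and battery backup unit): 0.998003 × 0.920167 = 0.9183

0.9183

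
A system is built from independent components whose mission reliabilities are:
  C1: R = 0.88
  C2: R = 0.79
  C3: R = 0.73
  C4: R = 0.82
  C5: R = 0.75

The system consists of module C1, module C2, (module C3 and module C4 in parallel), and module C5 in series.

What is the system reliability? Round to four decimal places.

0.4961

Parallel (C3 and C4): 1 − (1 − 0.730000)(1 − 0.820000) = 0.951400
Series (C1, C2, [0.951400], and C5): 0.880000 × 0.790000 × 0.951400 × 0.750000 = 0.4961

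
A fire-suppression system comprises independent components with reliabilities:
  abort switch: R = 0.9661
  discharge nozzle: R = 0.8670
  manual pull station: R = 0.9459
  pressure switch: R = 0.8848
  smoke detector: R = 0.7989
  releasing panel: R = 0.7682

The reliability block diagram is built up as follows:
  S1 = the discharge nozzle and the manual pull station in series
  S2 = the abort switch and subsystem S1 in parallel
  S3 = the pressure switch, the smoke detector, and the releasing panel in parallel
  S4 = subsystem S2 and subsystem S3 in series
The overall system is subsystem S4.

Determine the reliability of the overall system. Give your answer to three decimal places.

Series (discharge nozzle and manual pull station): 0.86700 × 0.94590 = 0.82010
Parallel (abort switch and [0.82010]): 1 − (1 − 0.96610)(1 − 0.82010) = 0.99390
Parallel (pressure switch, smoke detector, and releasing panel): 1 − (1 − 0.88480)(1 − 0.79890)(1 − 0.76820) = 0.99463
Series ([0.99390] and [0.99463]): 0.99390 × 0.99463 = 0.989

0.989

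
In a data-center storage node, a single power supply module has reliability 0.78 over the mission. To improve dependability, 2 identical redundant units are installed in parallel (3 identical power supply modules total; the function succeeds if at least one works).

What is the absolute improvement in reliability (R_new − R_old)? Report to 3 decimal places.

0.209

R_before = 0.78
R_after = 1 − (1 − 0.78)^3 = 0.989
ΔR = 0.989 − 0.78 = 0.209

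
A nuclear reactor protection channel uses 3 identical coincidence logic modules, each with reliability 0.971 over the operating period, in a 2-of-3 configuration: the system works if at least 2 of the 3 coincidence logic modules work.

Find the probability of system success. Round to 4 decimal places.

R = Σ_{i=2}^{3} C(3,i) p^i (1−p)^{3−i} with p = 0.971
C(3,2)·0.971^2·0.029^1 = 0.082027
C(3,3)·0.971^3·0.029^0 = 0.915499
Sum = 0.9975

0.9975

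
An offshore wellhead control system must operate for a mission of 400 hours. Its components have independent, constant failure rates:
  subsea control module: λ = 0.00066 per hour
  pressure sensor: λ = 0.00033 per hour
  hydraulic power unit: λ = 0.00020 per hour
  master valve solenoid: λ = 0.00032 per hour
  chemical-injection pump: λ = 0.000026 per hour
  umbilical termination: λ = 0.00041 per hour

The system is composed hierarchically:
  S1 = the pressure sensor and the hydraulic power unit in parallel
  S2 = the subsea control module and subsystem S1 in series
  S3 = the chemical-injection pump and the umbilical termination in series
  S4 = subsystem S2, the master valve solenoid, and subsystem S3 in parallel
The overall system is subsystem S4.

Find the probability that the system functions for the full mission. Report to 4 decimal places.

R(subsea control module) = exp(−0.00066 × 400) = 0.767974
R(pressure sensor) = exp(−0.00033 × 400) = 0.876341
R(hydraulic power unit) = exp(−0.00020 × 400) = 0.923116
R(master valve solenoid) = exp(−0.00032 × 400) = 0.879853
R(chemical-injection pump) = exp(−0.000026 × 400) = 0.989654
R(umbilical termination) = exp(−0.00041 × 400) = 0.848742
Parallel (pressure sensor and hydraulic power unit): 1 − (1 − 0.876341)(1 − 0.923116) = 0.990493
Series (subsea control module and [0.990493]): 0.767974 × 0.990493 = 0.760673
Series (chemical-injection pump and umbilical termination): 0.989654 × 0.848742 = 0.839961
Parallel ([0.760673], master valve solenoid, and [0.839961]): 1 − (1 − 0.760673)(1 − 0.879853)(1 − 0.839961) = 0.9954

0.9954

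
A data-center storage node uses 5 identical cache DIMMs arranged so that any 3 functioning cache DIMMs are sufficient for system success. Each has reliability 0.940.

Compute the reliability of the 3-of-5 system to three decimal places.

0.998

R = Σ_{i=3}^{5} C(5,i) p^i (1−p)^{5−i} with p = 0.940
C(5,3)·0.940^3·0.060^2 = 0.02990
C(5,4)·0.940^4·0.060^1 = 0.23422
C(5,5)·0.940^5·0.060^0 = 0.73390
Sum = 0.998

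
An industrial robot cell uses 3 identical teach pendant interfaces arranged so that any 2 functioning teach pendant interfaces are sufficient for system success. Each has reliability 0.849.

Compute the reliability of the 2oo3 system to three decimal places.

0.938

R = Σ_{i=2}^{3} C(3,i) p^i (1−p)^{3−i} with p = 0.849
C(3,2)·0.849^2·0.151^1 = 0.32652
C(3,3)·0.849^3·0.151^0 = 0.61196
Sum = 0.938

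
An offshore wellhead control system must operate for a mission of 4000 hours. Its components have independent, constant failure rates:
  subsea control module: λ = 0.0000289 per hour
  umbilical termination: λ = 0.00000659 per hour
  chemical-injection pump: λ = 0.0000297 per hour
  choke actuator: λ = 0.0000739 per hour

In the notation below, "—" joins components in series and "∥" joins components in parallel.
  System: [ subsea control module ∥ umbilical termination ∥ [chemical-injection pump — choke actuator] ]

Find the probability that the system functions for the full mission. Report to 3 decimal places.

R(subsea control module) = exp(−0.0000289 × 4000) = 0.89083
R(umbilical termination) = exp(−0.00000659 × 4000) = 0.97398
R(chemical-injection pump) = exp(−0.0000297 × 4000) = 0.88799
R(choke actuator) = exp(−0.0000739 × 4000) = 0.74409
Series (chemical-injection pump and choke actuator): 0.88799 × 0.74409 = 0.66074
Parallel (subsea control module, umbilical termination, and [0.66074]): 1 − (1 − 0.89083)(1 − 0.97398)(1 − 0.66074) = 0.999

0.999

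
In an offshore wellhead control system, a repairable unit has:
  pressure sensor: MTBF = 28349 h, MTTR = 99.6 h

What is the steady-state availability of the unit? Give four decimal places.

0.9965

A(pressure sensor) = MTBF/(MTBF+MTTR) = 28349/(28349+99.6) = 0.9965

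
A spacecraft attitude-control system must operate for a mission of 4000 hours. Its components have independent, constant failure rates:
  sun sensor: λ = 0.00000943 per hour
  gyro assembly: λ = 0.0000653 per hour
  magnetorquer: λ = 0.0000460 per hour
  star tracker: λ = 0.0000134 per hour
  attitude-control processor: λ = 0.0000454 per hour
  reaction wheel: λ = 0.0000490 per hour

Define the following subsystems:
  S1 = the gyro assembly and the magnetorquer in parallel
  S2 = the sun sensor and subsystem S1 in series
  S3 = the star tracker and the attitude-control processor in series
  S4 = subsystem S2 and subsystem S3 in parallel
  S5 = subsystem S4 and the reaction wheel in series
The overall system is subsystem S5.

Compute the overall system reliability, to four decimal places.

R(sun sensor) = exp(−0.00000943 × 4000) = 0.962983
R(gyro assembly) = exp(−0.0000653 × 4000) = 0.770127
R(magnetorquer) = exp(−0.0000460 × 4000) = 0.831936
R(star tracker) = exp(−0.0000134 × 4000) = 0.947811
R(attitude-control processor) = exp(−0.0000454 × 4000) = 0.833935
R(reaction wheel) = exp(−0.0000490 × 4000) = 0.822012
Parallel (gyro assembly and magnetorquer): 1 − (1 − 0.770127)(1 − 0.831936) = 0.961367
Series (sun sensor and [0.961367]): 0.962983 × 0.961367 = 0.925780
Series (star tracker and attitude-control processor): 0.947811 × 0.833935 = 0.790413
Parallel ([0.925780] and [0.790413]): 1 − (1 − 0.925780)(1 − 0.790413) = 0.984444
Series ([0.984444] and reaction wheel): 0.984444 × 0.822012 = 0.8092

0.8092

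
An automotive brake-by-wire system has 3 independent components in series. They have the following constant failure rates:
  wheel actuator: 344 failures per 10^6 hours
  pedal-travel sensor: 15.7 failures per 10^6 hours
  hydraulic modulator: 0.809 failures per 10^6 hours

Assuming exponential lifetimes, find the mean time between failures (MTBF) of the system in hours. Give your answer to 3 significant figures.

Series of exponential components: λ_sys = Σ λ_i
λ_sys = 0.000344 + 0.0000157 + 0.000000809 = 3.6051e-04 /h
MTBF = 1 / λ_sys = 2770 h

2770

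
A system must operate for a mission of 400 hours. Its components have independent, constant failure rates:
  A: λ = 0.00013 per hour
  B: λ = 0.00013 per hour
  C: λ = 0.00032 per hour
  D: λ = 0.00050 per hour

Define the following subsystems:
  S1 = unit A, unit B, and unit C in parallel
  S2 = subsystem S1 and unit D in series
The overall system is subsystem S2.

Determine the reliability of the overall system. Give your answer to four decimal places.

0.8185

R(A) = exp(−0.00013 × 400) = 0.949329
R(B) = exp(−0.00013 × 400) = 0.949329
R(C) = exp(−0.00032 × 400) = 0.879853
R(D) = exp(−0.00050 × 400) = 0.818731
Parallel (A, B, and C): 1 − (1 − 0.949329)(1 − 0.949329)(1 − 0.879853) = 0.999692
Series ([0.999692] and D): 0.999692 × 0.818731 = 0.8185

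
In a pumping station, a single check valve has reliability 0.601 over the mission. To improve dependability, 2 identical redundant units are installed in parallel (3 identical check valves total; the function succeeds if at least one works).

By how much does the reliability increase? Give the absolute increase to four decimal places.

R_before = 0.601
R_after = 1 − (1 − 0.601)^3 = 0.9365
ΔR = 0.9365 − 0.601 = 0.3355

0.3355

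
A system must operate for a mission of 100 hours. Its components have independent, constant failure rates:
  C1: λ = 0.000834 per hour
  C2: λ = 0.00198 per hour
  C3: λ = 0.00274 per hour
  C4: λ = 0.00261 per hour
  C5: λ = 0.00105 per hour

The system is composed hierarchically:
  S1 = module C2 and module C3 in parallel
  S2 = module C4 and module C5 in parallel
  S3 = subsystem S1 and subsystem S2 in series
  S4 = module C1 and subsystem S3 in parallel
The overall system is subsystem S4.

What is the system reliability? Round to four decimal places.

R(C1) = exp(−0.000834 × 100) = 0.919983
R(C2) = exp(−0.00198 × 100) = 0.820370
R(C3) = exp(−0.00274 × 100) = 0.760332
R(C4) = exp(−0.00261 × 100) = 0.770281
R(C5) = exp(−0.00105 × 100) = 0.900325
Parallel (C2 and C3): 1 − (1 − 0.820370)(1 − 0.760332) = 0.956948
Parallel (C4 and C5): 1 − (1 − 0.770281)(1 − 0.900325) = 0.977103
Series ([0.956948] and [0.977103]): 0.956948 × 0.977103 = 0.935037
Parallel (C1 and [0.935037]): 1 − (1 − 0.919983)(1 − 0.935037) = 0.9948

0.9948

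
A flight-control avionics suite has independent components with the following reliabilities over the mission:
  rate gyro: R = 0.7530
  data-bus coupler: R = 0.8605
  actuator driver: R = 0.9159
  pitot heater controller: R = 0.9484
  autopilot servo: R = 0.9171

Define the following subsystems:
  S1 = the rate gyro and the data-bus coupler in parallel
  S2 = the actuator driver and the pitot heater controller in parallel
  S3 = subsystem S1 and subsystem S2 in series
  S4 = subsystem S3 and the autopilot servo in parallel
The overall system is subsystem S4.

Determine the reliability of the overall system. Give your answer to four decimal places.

0.9968

Parallel (rate gyro and data-bus coupler): 1 − (1 − 0.753000)(1 − 0.860500) = 0.965544
Parallel (actuator driver and pitot heater controller): 1 − (1 − 0.915900)(1 − 0.948400) = 0.995660
Series ([0.965544] and [0.995660]): 0.965544 × 0.995660 = 0.961354
Parallel ([0.961354] and autopilot servo): 1 − (1 − 0.961354)(1 − 0.917100) = 0.9968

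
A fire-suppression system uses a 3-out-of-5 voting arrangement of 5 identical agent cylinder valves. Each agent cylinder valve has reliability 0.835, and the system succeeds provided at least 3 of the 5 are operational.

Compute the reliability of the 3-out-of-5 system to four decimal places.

R = Σ_{i=3}^{5} C(5,i) p^i (1−p)^{5−i} with p = 0.835
C(5,3)·0.835^3·0.165^2 = 0.158499
C(5,4)·0.835^4·0.165^1 = 0.401051
C(5,5)·0.835^5·0.165^0 = 0.405912
Sum = 0.9655

0.9655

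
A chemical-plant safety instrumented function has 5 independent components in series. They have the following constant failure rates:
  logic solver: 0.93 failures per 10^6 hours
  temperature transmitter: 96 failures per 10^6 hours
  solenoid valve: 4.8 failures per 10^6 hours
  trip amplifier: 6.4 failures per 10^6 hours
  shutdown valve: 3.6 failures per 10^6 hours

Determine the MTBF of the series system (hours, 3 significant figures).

8950

Series of exponential components: λ_sys = Σ λ_i
λ_sys = 0.00000093 + 0.000096 + 0.0000048 + 0.0000064 + 0.0000036 = 1.1173e-04 /h
MTBF = 1 / λ_sys = 8950 h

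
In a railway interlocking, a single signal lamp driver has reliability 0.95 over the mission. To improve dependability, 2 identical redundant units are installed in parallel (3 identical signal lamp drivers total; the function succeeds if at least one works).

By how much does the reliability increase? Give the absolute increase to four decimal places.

0.0499

R_before = 0.95
R_after = 1 − (1 − 0.95)^3 = 0.9999
ΔR = 0.9999 − 0.95 = 0.0499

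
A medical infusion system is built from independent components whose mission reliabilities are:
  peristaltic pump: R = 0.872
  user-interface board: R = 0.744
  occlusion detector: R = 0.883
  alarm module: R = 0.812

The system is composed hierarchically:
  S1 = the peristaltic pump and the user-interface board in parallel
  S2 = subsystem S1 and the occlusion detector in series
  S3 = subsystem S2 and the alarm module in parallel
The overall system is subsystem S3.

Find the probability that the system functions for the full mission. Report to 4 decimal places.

0.9726

Parallel (peristaltic pump and user-interface board): 1 − (1 − 0.872000)(1 − 0.744000) = 0.967232
Series ([0.967232] and occlusion detector): 0.967232 × 0.883000 = 0.854066
Parallel ([0.854066] and alarm module): 1 − (1 − 0.854066)(1 − 0.812000) = 0.9726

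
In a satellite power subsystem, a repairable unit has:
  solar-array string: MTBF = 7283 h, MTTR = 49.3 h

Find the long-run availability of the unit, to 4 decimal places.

A(solar-array string) = MTBF/(MTBF+MTTR) = 7283/(7283+49.3) = 0.9933

0.9933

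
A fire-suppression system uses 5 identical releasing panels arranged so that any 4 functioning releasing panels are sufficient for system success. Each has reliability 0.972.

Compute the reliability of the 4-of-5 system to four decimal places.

0.9926

R = Σ_{i=4}^{5} C(5,i) p^i (1−p)^{5−i} with p = 0.972
C(5,4)·0.972^4·0.028^1 = 0.124966
C(5,5)·0.972^5·0.028^0 = 0.867624
Sum = 0.9926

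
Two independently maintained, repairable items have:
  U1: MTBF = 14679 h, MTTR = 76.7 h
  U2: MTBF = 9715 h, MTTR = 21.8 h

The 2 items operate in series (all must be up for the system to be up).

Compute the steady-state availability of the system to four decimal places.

A(U1) = MTBF/(MTBF+MTTR) = 14679/(14679+76.7) = 0.994802
A(U2) = MTBF/(MTBF+MTTR) = 9715/(9715+21.8) = 0.997761
Series availability: 0.994802 × 0.997761 = 0.9926

0.9926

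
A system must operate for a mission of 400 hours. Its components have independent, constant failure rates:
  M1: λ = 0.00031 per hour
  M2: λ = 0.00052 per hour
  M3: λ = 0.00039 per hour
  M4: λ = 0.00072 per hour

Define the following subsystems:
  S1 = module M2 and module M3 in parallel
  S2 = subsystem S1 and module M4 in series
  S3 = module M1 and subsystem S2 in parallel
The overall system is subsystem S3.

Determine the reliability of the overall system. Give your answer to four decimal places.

R(M1) = exp(−0.00031 × 400) = 0.883380
R(M2) = exp(−0.00052 × 400) = 0.812207
R(M3) = exp(−0.00039 × 400) = 0.855559
R(M4) = exp(−0.00072 × 400) = 0.749762
Parallel (M2 and M3): 1 − (1 − 0.812207)(1 − 0.855559) = 0.972875
Series ([0.972875] and M4): 0.972875 × 0.749762 = 0.729425
Parallel (M1 and [0.729425]): 1 − (1 − 0.883380)(1 − 0.729425) = 0.9684

0.9684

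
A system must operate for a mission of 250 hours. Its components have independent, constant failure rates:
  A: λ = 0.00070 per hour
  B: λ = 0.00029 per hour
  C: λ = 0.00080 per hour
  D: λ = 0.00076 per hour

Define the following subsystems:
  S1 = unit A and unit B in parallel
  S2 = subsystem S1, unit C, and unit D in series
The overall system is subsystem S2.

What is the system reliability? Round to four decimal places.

0.6695

R(A) = exp(−0.00070 × 250) = 0.839457
R(B) = exp(−0.00029 × 250) = 0.930066
R(C) = exp(−0.00080 × 250) = 0.818731
R(D) = exp(−0.00076 × 250) = 0.826959
Parallel (A and B): 1 − (1 − 0.839457)(1 − 0.930066) = 0.988773
Series ([0.988773], C, and D): 0.988773 × 0.818731 × 0.826959 = 0.6695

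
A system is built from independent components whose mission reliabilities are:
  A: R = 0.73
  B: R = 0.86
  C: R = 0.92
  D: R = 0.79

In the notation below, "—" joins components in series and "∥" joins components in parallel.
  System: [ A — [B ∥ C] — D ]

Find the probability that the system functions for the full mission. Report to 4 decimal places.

Parallel (B and C): 1 − (1 − 0.860000)(1 − 0.920000) = 0.988800
Series (A, [0.988800], and D): 0.730000 × 0.988800 × 0.790000 = 0.5702

0.5702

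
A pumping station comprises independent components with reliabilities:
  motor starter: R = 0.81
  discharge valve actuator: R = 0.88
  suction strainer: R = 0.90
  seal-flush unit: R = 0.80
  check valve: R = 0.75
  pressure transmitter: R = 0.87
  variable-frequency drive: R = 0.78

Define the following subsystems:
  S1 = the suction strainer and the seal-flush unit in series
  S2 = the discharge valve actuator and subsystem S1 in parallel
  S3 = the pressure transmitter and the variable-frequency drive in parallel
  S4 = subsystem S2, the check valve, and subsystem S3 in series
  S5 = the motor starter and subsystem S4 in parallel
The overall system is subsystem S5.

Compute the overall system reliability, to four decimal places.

0.9438

Series (suction strainer and seal-flush unit): 0.900000 × 0.800000 = 0.720000
Parallel (discharge valve actuator and [0.720000]): 1 − (1 − 0.880000)(1 − 0.720000) = 0.966400
Parallel (pressure transmitter and variable-frequency drive): 1 − (1 − 0.870000)(1 − 0.780000) = 0.971400
Series ([0.966400], check valve, and [0.971400]): 0.966400 × 0.750000 × 0.971400 = 0.704071
Parallel (motor starter and [0.704071]): 1 − (1 − 0.810000)(1 − 0.704071) = 0.9438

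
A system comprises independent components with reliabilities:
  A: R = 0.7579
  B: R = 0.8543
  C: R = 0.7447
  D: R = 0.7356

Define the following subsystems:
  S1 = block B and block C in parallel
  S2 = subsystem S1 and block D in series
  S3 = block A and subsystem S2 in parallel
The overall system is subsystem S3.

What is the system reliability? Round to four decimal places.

Parallel (B and C): 1 − (1 − 0.854300)(1 − 0.744700) = 0.962803
Series ([0.962803] and D): 0.962803 × 0.735600 = 0.708238
Parallel (A and [0.708238]): 1 − (1 − 0.757900)(1 − 0.708238) = 0.9294

0.9294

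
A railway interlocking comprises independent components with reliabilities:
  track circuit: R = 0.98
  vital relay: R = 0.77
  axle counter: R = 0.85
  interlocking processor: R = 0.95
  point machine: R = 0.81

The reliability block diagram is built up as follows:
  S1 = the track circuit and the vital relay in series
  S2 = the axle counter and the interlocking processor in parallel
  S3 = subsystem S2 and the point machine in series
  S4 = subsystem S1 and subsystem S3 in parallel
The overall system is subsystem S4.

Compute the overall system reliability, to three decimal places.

0.952

Series (track circuit and vital relay): 0.98000 × 0.77000 = 0.75460
Parallel (axle counter and interlocking processor): 1 − (1 − 0.85000)(1 − 0.95000) = 0.99250
Series ([0.99250] and point machine): 0.99250 × 0.81000 = 0.80393
Parallel ([0.75460] and [0.80393]): 1 − (1 − 0.75460)(1 − 0.80393) = 0.952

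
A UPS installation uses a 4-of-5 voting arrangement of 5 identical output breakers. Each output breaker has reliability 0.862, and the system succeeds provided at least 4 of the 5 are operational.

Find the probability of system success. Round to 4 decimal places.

0.8569

R = Σ_{i=4}^{5} C(5,i) p^i (1−p)^{5−i} with p = 0.862
C(5,4)·0.862^4·0.138^1 = 0.380959
C(5,5)·0.862^5·0.138^0 = 0.475923
Sum = 0.8569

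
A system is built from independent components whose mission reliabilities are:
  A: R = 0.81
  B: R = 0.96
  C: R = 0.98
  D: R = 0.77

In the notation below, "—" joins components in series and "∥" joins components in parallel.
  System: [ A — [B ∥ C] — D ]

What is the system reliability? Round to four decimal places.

Parallel (B and C): 1 − (1 − 0.960000)(1 − 0.980000) = 0.999200
Series (A, [0.999200], and D): 0.810000 × 0.999200 × 0.770000 = 0.6232

0.6232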